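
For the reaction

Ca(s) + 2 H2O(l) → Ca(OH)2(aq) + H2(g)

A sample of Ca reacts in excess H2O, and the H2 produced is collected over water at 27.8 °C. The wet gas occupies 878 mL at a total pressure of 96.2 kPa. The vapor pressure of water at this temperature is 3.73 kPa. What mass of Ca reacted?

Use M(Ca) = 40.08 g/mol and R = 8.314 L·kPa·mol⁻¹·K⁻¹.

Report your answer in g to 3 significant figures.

1.30 g

P(H2) = 96.2 − 3.73 = 92.47 kPa
n(H2) = PV/RT = (92.47 × 0.8780) / (8.314 × 300.95) = 0.03245 mol
n(Ca) = (1/1) × 0.03245 = 0.03245 mol
m(Ca) = 0.03245 × 40.08 = 1.301 g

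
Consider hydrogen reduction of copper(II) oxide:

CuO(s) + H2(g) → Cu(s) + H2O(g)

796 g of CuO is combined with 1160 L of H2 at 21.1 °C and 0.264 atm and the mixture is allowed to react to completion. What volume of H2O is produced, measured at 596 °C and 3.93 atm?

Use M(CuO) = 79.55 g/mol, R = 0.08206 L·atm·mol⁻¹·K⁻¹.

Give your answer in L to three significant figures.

n(CuO) = 796 / 79.55 = 10.01 mol
n(H2) = PV/RT = (0.264 × 1160) / (0.08206 × 294.25) = 12.68 mol
For 10.01 mol CuO, stoichiometry requires (1/1) × 10.01 = 10.01 mol H2; 12.68 mol is available, so CuO is limiting.
n(H2O) = (1/1) × 10.01 = 10.01 mol
V(H2O) = nRT/P = 10.01 × 0.08206 × 869.15 / 3.93 = 181.7 L

182 L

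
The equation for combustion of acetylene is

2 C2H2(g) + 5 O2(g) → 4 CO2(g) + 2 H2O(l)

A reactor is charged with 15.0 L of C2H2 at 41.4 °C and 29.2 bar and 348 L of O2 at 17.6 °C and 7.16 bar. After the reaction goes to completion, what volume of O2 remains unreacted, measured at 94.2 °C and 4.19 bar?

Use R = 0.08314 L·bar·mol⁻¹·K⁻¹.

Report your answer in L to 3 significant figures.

n(C2H2) = PV/RT = (29.2 × 15.0) / (0.08314 × 314.55) = 16.75 mol
n(O2) = PV/RT = (7.16 × 348) / (0.08314 × 290.75) = 103.1 mol
For 16.75 mol C2H2, stoichiometry requires (5/2) × 16.75 = 41.88 mol O2; 103.1 mol is available, so C2H2 is limiting.
n(O2) consumed = (5/2) × 16.75 = 41.88 mol; remaining = 103.1 − 41.88 = 61.22 mol
V(O2) = nRT/P = 61.22 × 0.08314 × 367.35 / 4.19 = 446.2 L

446 L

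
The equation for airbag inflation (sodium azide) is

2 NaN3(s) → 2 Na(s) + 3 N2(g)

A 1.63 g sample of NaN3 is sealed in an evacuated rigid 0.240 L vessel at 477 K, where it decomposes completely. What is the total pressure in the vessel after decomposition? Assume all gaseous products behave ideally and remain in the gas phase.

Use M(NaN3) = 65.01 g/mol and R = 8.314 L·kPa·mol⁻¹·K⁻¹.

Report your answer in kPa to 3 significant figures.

621 kPa

n(NaN3) = 1.63 / 65.01 = 0.02507 mol
n(gas produced) = (3/2) × 0.02507 = 0.03760 mol
P = nRT/V = 0.03760 × 8.314 × 477 / 0.240 = 621.3 kPa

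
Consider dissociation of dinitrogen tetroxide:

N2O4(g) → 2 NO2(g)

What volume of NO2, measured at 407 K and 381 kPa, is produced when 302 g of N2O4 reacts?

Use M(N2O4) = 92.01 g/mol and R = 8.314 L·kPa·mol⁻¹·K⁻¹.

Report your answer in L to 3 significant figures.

n(N2O4) = 302.0 / 92.01 = 3.282 mol
n(NO2) = (2/1) × 3.282 = 6.564 mol
V = nRT/P = 6.564 × 8.314 × 407 / 381 = 58.30 L

58.3 L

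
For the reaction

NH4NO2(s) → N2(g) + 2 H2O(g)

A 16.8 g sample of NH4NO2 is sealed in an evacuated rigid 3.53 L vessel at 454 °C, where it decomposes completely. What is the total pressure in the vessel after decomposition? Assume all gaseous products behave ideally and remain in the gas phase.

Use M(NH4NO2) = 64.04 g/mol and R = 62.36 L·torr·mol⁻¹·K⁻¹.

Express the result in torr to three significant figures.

10100 torr

n(NH4NO2) = 16.8 / 64.04 = 0.2623 mol
n(gas produced) = (3/1) × 0.2623 = 0.7869 mol
P = nRT/V = 0.7869 × 62.36 × 727.15 / 3.53 = 10110 torr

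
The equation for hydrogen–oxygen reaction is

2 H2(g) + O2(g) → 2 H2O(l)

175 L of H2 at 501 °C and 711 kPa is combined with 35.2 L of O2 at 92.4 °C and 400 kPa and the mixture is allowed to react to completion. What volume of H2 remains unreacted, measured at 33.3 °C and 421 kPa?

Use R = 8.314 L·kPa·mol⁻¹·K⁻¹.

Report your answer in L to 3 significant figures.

n(H2) = PV/RT = (711 × 175) / (8.314 × 774.15) = 19.33 mol
n(O2) = PV/RT = (400 × 35.2) / (8.314 × 365.55) = 4.633 mol
For 19.33 mol H2, stoichiometry requires (1/2) × 19.33 = 9.665 mol O2; 4.633 mol is available, so O2 is limiting.
n(H2) consumed = (2/1) × 4.633 = 9.266 mol; remaining = 19.33 − 9.266 = 10.06 mol
V(H2) = nRT/P = 10.06 × 8.314 × 306.45 / 421 = 60.88 L

60.9 L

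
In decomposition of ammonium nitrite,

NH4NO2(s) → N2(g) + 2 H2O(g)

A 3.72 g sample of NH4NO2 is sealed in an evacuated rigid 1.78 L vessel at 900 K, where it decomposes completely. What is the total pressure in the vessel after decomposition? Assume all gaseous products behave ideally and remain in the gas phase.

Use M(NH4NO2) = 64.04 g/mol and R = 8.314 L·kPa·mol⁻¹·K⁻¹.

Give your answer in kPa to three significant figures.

733 kPa

n(NH4NO2) = 3.72 / 64.04 = 0.05809 mol
n(gas produced) = (3/1) × 0.05809 = 0.1743 mol
P = nRT/V = 0.1743 × 8.314 × 900 / 1.78 = 732.7 kPa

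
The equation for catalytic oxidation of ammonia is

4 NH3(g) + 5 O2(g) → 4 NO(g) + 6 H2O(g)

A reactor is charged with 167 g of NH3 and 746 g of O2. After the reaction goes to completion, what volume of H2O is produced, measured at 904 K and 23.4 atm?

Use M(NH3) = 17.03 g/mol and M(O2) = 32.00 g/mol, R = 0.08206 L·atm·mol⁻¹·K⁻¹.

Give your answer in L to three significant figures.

46.6 L

n(NH3) = 167 / 17.03 = 9.806 mol
n(O2) = 746 / 32.00 = 23.31 mol
For 9.806 mol NH3, stoichiometry requires (5/4) × 9.806 = 12.26 mol O2; 23.31 mol is available, so NH3 is limiting.
n(H2O) = (6/4) × 9.806 = 14.71 mol
V(H2O) = nRT/P = 14.71 × 0.08206 × 904 / 23.4 = 46.63 L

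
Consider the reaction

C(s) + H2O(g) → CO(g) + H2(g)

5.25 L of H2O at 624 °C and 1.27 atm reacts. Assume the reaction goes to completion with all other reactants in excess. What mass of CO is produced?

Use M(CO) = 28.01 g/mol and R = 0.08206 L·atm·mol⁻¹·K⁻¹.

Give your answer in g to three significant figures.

2.54 g

n(H2O) = PV/RT = (1.27 × 5.25) / (0.08206 × 897.15) = 0.09057 mol
n(CO) = (1/1) × 0.09057 = 0.09057 mol
m(CO) = 0.09057 × 28.01 = 2.537 g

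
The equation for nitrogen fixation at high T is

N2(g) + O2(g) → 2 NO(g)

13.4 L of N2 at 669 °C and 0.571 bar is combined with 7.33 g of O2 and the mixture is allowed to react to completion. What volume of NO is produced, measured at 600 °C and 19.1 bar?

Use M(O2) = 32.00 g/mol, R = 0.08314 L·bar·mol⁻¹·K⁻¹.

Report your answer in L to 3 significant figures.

0.743 L

n(N2) = PV/RT = (0.571 × 13.4) / (0.08314 × 942.15) = 0.09768 mol
n(O2) = 7.33 / 32.00 = 0.2291 mol
For 0.09768 mol N2, stoichiometry requires (1/1) × 0.09768 = 0.09768 mol O2; 0.2291 mol is available, so N2 is limiting.
n(NO) = (2/1) × 0.09768 = 0.1954 mol
V(NO) = nRT/P = 0.1954 × 0.08314 × 873.15 / 19.1 = 0.7427 L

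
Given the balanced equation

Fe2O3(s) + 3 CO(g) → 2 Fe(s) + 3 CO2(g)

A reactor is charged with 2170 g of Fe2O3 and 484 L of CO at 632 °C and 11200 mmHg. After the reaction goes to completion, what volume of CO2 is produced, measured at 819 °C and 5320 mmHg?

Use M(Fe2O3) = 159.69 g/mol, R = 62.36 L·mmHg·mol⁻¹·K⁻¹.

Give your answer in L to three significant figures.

n(Fe2O3) = 2170 / 159.69 = 13.59 mol
n(CO) = PV/RT = (11200 × 484) / (62.36 × 905.15) = 96.04 mol
For 13.59 mol Fe2O3, stoichiometry requires (3/1) × 13.59 = 40.77 mol CO; 96.04 mol is available, so Fe2O3 is limiting.
n(CO2) = (3/1) × 13.59 = 40.77 mol
V(CO2) = nRT/P = 40.77 × 62.36 × 1092.15 / 5320 = 521.9 L

522 L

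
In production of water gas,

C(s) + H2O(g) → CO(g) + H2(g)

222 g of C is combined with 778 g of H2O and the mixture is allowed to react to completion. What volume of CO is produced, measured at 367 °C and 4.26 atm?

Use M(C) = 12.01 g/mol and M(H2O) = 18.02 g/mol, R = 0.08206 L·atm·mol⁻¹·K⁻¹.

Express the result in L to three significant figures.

228 L

n(C) = 222 / 12.01 = 18.48 mol
n(H2O) = 778 / 18.02 = 43.17 mol
For 18.48 mol C, stoichiometry requires (1/1) × 18.48 = 18.48 mol H2O; 43.17 mol is available, so C is limiting.
n(CO) = (1/1) × 18.48 = 18.48 mol
V(CO) = nRT/P = 18.48 × 0.08206 × 640.15 / 4.26 = 227.9 L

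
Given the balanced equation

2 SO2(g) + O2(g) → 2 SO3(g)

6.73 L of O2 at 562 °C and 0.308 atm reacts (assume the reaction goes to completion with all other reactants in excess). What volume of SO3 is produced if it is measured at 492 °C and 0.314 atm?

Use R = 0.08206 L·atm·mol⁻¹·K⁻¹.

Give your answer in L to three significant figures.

n(O2) = PV/RT = (0.308 × 6.73) / (0.08206 × 835.15) = 0.03025 mol
n(SO3) = (2/1) × 0.03025 = 0.06050 mol
V = nRT/P = 0.06050 × 0.08206 × 765.15 / 0.314 = 12.10 L

12.1 L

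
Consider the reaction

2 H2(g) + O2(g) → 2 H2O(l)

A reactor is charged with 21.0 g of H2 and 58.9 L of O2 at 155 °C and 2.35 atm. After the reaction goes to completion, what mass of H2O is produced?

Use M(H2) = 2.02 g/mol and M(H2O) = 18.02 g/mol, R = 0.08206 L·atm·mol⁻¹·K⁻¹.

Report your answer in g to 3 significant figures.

n(H2) = 21.0 / 2.02 = 10.40 mol
n(O2) = PV/RT = (2.35 × 58.9) / (0.08206 × 428.15) = 3.940 mol
For 10.40 mol H2, stoichiometry requires (1/2) × 10.40 = 5.200 mol O2; 3.940 mol is available, so O2 is limiting.
n(H2O) = (2/1) × 3.940 = 7.880 mol
m(H2O) = 7.880 × 18.02 = 142.0 g

142 g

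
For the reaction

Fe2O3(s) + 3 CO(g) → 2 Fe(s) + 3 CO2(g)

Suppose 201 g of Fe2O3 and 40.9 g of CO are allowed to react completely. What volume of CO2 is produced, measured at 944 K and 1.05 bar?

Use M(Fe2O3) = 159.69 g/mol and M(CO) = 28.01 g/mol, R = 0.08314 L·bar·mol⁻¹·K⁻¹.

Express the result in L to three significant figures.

n(Fe2O3) = 201 / 159.69 = 1.259 mol
n(CO) = 40.9 / 28.01 = 1.460 mol
For 1.259 mol Fe2O3, stoichiometry requires (3/1) × 1.259 = 3.777 mol CO; 1.460 mol is available, so CO is limiting.
n(CO2) = (3/3) × 1.460 = 1.460 mol
V(CO2) = nRT/P = 1.460 × 0.08314 × 944 / 1.05 = 109.1 L

109 L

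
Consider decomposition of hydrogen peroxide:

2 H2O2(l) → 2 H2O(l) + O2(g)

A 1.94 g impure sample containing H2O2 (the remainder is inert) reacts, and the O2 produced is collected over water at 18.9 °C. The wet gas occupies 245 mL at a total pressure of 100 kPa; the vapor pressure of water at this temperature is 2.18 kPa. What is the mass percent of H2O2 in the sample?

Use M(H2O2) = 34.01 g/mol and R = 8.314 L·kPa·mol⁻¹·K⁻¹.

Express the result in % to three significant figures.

34.6 %

P(O2) = 100 − 2.18 = 97.82 kPa
n(O2) = PV/RT = (97.82 × 0.2450) / (8.314 × 292.05) = 0.009870 mol
n(H2O2) = (2/1) × 0.009870 = 0.01974 mol
m(H2O2) = 0.01974 × 34.01 = 0.6714 g
%H2O2 = 0.6714 / 1.94 × 100 = 34.61%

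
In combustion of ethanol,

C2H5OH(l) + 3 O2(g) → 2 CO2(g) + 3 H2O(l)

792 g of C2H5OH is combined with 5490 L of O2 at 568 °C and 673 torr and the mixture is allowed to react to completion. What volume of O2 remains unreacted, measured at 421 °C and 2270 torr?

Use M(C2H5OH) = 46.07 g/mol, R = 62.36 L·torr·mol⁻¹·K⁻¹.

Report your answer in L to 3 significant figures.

360 L

n(C2H5OH) = 792 / 46.07 = 17.19 mol
n(O2) = PV/RT = (673 × 5490) / (62.36 × 841.15) = 70.44 mol
For 17.19 mol C2H5OH, stoichiometry requires (3/1) × 17.19 = 51.57 mol O2; 70.44 mol is available, so C2H5OH is limiting.
n(O2) consumed = (3/1) × 17.19 = 51.57 mol; remaining = 70.44 − 51.57 = 18.87 mol
V(O2) = nRT/P = 18.87 × 62.36 × 694.15 / 2270 = 359.8 L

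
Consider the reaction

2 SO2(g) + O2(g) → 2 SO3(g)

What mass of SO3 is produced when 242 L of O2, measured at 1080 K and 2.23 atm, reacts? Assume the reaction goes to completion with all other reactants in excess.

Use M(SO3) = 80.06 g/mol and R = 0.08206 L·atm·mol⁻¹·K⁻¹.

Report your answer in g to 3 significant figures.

n(O2) = PV/RT = (2.23 × 242) / (0.08206 × 1080) = 6.089 mol
n(SO3) = (2/1) × 6.089 = 12.18 mol
m(SO3) = 12.18 × 80.06 = 975.1 g

975 g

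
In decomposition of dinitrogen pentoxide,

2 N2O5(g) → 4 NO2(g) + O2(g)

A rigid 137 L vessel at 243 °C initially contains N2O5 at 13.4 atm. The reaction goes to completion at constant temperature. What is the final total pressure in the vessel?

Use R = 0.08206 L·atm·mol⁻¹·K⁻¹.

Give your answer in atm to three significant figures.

At constant T and V, P ∝ n(gas): 2 mol gas → 5 mol gas.
P_final = (5/2) × 13.4 = 33.50 atm

33.5 atm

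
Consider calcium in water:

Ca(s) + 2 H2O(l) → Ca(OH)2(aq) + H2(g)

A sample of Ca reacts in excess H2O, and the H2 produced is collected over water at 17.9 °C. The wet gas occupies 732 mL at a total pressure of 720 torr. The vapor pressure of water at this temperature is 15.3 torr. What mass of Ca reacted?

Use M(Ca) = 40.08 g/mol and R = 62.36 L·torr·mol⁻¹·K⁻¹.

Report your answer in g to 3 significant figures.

1.14 g

P(H2) = 720 − 15.3 = 704.7 torr
n(H2) = PV/RT = (704.7 × 0.7320) / (62.36 × 291.05) = 0.02842 mol
n(Ca) = (1/1) × 0.02842 = 0.02842 mol
m(Ca) = 0.02842 × 40.08 = 1.139 g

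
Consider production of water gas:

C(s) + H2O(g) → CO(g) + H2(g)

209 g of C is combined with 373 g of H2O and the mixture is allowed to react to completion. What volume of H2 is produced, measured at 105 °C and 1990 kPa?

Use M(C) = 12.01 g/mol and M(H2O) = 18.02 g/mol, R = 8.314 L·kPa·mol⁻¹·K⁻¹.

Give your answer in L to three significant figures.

27.5 L

n(C) = 209 / 12.01 = 17.40 mol
n(H2O) = 373 / 18.02 = 20.70 mol
For 17.40 mol C, stoichiometry requires (1/1) × 17.40 = 17.40 mol H2O; 20.70 mol is available, so C is limiting.
n(H2) = (1/1) × 17.40 = 17.40 mol
V(H2) = nRT/P = 17.40 × 8.314 × 378.15 / 1990 = 27.49 L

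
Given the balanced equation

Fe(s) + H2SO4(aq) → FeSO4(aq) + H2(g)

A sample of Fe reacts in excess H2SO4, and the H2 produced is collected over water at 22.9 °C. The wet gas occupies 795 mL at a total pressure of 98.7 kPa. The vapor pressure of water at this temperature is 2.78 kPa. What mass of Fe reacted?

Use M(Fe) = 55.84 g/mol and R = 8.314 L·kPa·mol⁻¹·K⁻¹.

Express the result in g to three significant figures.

1.73 g

P(H2) = 98.7 − 2.78 = 95.92 kPa
n(H2) = PV/RT = (95.92 × 0.7950) / (8.314 × 296.05) = 0.03098 mol
n(Fe) = (1/1) × 0.03098 = 0.03098 mol
m(Fe) = 0.03098 × 55.84 = 1.730 g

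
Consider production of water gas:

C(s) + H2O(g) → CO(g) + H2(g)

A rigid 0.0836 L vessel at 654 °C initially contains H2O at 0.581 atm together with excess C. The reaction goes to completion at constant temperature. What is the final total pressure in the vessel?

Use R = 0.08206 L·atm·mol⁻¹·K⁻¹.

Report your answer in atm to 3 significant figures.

1.16 atm

Since T and V are fixed, P_final/P_initial = n_final/n_initial = 2/1.
P_final = (2/1) × 0.581 = 1.162 atm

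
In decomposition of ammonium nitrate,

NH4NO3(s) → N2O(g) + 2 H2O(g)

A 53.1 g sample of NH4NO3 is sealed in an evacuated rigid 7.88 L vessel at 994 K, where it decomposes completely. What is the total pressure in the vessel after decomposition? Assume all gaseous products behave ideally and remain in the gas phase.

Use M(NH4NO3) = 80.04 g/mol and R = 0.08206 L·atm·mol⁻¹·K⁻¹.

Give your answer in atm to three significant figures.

n(NH4NO3) = 53.1 / 80.04 = 0.6634 mol
n(gas produced) = (3/1) × 0.6634 = 1.990 mol
P = nRT/V = 1.990 × 0.08206 × 994 / 7.88 = 20.60 atm

20.6 atm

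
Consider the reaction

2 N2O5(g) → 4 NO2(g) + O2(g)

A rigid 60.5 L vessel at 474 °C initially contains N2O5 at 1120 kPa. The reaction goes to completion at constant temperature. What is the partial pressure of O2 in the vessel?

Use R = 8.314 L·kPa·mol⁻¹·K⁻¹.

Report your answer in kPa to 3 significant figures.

n(N2O5)₀ = PV/RT = (1120 × 60.5) / (8.314 × 747.15) = 10.91 mol
n(O2) = (1/2) × 10.91 = 5.455 mol
P(O2) = nRT/V = 5.455 × 8.314 × 747.15 / 60.5 = 560.1 kPa

560 kPa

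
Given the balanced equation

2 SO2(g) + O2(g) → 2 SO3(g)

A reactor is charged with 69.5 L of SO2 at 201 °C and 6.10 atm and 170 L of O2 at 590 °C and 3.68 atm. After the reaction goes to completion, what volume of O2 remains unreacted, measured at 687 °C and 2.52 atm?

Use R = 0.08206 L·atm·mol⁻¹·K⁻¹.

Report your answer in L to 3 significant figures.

106 L

n(SO2) = PV/RT = (6.10 × 69.5) / (0.08206 × 474.15) = 10.90 mol
n(O2) = PV/RT = (3.68 × 170) / (0.08206 × 863.15) = 8.832 mol
For 10.90 mol SO2, stoichiometry requires (1/2) × 10.90 = 5.450 mol O2; 8.832 mol is available, so SO2 is limiting.
n(O2) consumed = (1/2) × 10.90 = 5.450 mol; remaining = 8.832 − 5.450 = 3.382 mol
V(O2) = nRT/P = 3.382 × 0.08206 × 960.15 / 2.52 = 105.7 L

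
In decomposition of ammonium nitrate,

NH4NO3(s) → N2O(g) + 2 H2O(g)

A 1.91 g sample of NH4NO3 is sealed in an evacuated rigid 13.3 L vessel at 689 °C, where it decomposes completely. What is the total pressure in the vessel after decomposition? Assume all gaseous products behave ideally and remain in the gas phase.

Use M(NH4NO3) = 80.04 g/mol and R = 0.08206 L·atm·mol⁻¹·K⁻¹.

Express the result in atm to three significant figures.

n(NH4NO3) = 1.91 / 80.04 = 0.02386 mol
n(gas produced) = (3/1) × 0.02386 = 0.07158 mol
P = nRT/V = 0.07158 × 0.08206 × 962.15 / 13.3 = 0.4249 atm

0.425 atm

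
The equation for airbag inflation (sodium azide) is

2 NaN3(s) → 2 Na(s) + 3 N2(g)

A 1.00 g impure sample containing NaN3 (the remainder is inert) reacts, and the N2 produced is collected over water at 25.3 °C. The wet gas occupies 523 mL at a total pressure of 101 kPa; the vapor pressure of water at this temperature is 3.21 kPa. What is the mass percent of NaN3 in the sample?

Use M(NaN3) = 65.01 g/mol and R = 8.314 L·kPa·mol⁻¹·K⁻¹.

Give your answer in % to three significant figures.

P(N2) = 101 − 3.21 = 97.79 kPa
n(N2) = PV/RT = (97.79 × 0.5230) / (8.314 × 298.45) = 0.02061 mol
n(NaN3) = (2/3) × 0.02061 = 0.01374 mol
m(NaN3) = 0.01374 × 65.01 = 0.8932 g
%NaN3 = 0.8932 / 1.00 × 100 = 89.32%

89.3 %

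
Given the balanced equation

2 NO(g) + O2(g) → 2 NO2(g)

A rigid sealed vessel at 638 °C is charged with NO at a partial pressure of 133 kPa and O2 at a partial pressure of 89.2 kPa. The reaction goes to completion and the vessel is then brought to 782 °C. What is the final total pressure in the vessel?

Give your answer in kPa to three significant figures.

With V and T fixed, P_i ∝ n_i, so the mole ratios apply directly to partial pressures at 638 °C.
P(O2) required for 133 kPa of NO = (1/2) × 133 = 66.50 kPa; available 89.2 kPa, so NO is limiting.
P(O2) remaining = 89.2 − (1/2) × 133 = 22.70 kPa
P(gaseous products) = (2)/2 × 133 = 133.0 kPa
P_total at 638 °C = 22.70 + 133.0 = 155.7 kPa
Scaling to 782 °C: P = 155.7 × 1055.15/911.15 = 180.3 kPa

180 kPa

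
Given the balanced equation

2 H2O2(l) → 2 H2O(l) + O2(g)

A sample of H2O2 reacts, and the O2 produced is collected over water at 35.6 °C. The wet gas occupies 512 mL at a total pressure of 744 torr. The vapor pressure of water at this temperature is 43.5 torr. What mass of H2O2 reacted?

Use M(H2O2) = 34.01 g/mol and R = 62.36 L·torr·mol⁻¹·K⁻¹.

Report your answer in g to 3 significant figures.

P(O2) = 744 − 43.5 = 700.5 torr
n(O2) = PV/RT = (700.5 × 0.5120) / (62.36 × 308.75) = 0.01863 mol
n(H2O2) = (2/1) × 0.01863 = 0.03726 mol
m(H2O2) = 0.03726 × 34.01 = 1.267 g

1.27 g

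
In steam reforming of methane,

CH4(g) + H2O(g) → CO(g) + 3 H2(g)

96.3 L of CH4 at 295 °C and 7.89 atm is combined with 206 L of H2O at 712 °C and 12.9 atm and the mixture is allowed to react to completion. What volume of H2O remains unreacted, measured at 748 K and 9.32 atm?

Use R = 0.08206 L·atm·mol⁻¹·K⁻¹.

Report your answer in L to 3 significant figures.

109 L

n(CH4) = PV/RT = (7.89 × 96.3) / (0.08206 × 568.15) = 16.30 mol
n(H2O) = PV/RT = (12.9 × 206) / (0.08206 × 985.15) = 32.87 mol
For 16.30 mol CH4, stoichiometry requires (1/1) × 16.30 = 16.30 mol H2O; 32.87 mol is available, so CH4 is limiting.
n(H2O) consumed = (1/1) × 16.30 = 16.30 mol; remaining = 32.87 − 16.30 = 16.57 mol
V(H2O) = nRT/P = 16.57 × 0.08206 × 748 / 9.32 = 109.1 L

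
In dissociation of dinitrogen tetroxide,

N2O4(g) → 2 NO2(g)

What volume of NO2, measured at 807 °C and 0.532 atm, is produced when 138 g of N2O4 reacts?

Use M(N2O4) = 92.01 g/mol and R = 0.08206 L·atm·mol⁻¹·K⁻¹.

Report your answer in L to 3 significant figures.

n(N2O4) = 138.0 / 92.01 = 1.500 mol
n(NO2) = (2/1) × 1.500 = 3.000 mol
V = nRT/P = 3.000 × 0.08206 × 1080.15 / 0.532 = 499.8 L

500 L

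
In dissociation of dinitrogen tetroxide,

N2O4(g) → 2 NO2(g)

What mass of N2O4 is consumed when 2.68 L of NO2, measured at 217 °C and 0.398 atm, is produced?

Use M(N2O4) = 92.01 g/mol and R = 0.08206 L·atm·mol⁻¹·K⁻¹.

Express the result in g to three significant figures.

n(NO2) = PV/RT = (0.398 × 2.68) / (0.08206 × 490.15) = 0.02652 mol
n(N2O4) = (1/2) × 0.02652 = 0.01326 mol
m(N2O4) = 0.01326 × 92.01 = 1.220 g

1.22 g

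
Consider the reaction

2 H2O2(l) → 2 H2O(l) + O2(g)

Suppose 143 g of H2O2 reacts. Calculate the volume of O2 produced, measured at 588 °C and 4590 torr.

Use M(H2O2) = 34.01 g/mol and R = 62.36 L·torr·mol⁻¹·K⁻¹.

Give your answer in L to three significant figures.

n(H2O2) = 143.0 / 34.01 = 4.205 mol
n(O2) = (1/2) × 4.205 = 2.103 mol
V = nRT/P = 2.103 × 62.36 × 861.15 / 4590 = 24.60 L

24.6 L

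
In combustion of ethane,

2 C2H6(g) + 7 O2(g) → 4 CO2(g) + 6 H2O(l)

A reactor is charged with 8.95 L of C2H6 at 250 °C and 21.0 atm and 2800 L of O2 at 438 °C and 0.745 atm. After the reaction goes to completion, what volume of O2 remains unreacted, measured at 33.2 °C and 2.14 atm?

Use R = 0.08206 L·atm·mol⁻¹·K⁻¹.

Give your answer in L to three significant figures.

n(C2H6) = PV/RT = (21.0 × 8.95) / (0.08206 × 523.15) = 4.378 mol
n(O2) = PV/RT = (0.745 × 2800) / (0.08206 × 711.15) = 35.75 mol
For 4.378 mol C2H6, stoichiometry requires (7/2) × 4.378 = 15.32 mol O2; 35.75 mol is available, so C2H6 is limiting.
n(O2) consumed = (7/2) × 4.378 = 15.32 mol; remaining = 35.75 − 15.32 = 20.43 mol
V(O2) = nRT/P = 20.43 × 0.08206 × 306.35 / 2.14 = 240.0 L

240 L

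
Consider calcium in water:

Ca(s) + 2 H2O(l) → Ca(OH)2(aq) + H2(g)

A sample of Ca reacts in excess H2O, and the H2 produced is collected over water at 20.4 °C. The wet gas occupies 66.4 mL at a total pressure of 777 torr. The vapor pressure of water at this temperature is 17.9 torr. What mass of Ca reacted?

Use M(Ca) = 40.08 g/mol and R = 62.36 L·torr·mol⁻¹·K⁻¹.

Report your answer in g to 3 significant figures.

0.110 g

P(H2) = 777 − 17.9 = 759.1 torr
n(H2) = PV/RT = (759.1 × 0.06640) / (62.36 × 293.55) = 0.002753 mol
n(Ca) = (1/1) × 0.002753 = 0.002753 mol
m(Ca) = 0.002753 × 40.08 = 0.1103 g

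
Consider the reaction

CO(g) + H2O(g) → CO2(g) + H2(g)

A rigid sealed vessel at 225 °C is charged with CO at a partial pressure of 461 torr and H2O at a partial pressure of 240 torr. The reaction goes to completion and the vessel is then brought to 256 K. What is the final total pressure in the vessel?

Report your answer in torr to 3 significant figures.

Because the vessel is rigid and T is held at 225 °C, work the stoichiometry in partial pressures (P_i = n_iRT/V).
P(H2O) required for 461 torr of CO = (1/1) × 461 = 461.0 torr; available 240 torr, so H2O is limiting.
P(CO) remaining = 461 − (1/1) × 240 = 221.0 torr
P(gaseous products) = (1+1)/1 × 240 = 480.0 torr
P_total at 225 °C = 221.0 + 480.0 = 701.0 torr
Scaling to 256 K: P = 701.0 × 256/498.15 = 360.2 torr

360 torr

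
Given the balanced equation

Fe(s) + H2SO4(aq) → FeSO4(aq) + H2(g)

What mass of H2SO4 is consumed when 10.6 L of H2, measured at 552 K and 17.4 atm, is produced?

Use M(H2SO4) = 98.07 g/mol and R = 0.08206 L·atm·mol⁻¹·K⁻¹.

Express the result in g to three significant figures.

399 g

n(H2) = PV/RT = (17.4 × 10.6) / (0.08206 × 552) = 4.072 mol
n(H2SO4) = (1/1) × 4.072 = 4.072 mol
m(H2SO4) = 4.072 × 98.07 = 399.3 g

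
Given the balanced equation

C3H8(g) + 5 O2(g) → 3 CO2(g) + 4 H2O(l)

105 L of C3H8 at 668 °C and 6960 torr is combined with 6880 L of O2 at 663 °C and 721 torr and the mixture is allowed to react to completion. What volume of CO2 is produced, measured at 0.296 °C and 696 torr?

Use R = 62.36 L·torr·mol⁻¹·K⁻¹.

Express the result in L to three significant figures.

915 L

n(C3H8) = PV/RT = (6960 × 105) / (62.36 × 941.15) = 12.45 mol
n(O2) = PV/RT = (721 × 6880) / (62.36 × 936.15) = 84.97 mol
For 12.45 mol C3H8, stoichiometry requires (5/1) × 12.45 = 62.25 mol O2; 84.97 mol is available, so C3H8 is limiting.
n(CO2) = (3/1) × 12.45 = 37.35 mol
V(CO2) = nRT/P = 37.35 × 62.36 × 273.446 / 696 = 915.1 L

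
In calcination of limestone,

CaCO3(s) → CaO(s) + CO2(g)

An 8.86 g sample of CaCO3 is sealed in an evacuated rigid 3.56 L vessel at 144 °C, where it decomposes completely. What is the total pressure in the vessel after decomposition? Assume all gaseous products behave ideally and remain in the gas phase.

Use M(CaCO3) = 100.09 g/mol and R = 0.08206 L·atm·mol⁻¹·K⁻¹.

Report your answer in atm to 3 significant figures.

0.851 atm

n(CaCO3) = 8.86 / 100.09 = 0.08852 mol
n(gas produced) = (1/1) × 0.08852 = 0.08852 mol
P = nRT/V = 0.08852 × 0.08206 × 417.15 / 3.56 = 0.8512 atm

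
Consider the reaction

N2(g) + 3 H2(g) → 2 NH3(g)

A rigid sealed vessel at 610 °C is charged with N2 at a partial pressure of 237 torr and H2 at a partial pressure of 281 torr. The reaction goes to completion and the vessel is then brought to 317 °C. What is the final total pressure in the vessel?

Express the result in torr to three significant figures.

221 torr

Because the vessel is rigid and T is held at 610 °C, work the stoichiometry in partial pressures (P_i = n_iRT/V).
P(H2) required for 237 torr of N2 = (3/1) × 237 = 711.0 torr; available 281 torr, so H2 is limiting.
P(N2) remaining = 237 − (1/3) × 281 = 143.3 torr
P(gaseous products) = (2)/3 × 281 = 187.3 torr
P_total at 610 °C = 143.3 + 187.3 = 330.6 torr
Scaling to 317 °C: P = 330.6 × 590.15/883.15 = 220.9 torr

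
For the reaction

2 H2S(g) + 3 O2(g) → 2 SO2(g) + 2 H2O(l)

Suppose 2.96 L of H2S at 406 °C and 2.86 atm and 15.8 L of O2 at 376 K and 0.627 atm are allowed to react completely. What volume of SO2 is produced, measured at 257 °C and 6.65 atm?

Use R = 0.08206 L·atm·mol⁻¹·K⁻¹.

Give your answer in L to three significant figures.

n(H2S) = PV/RT = (2.86 × 2.96) / (0.08206 × 679.15) = 0.1519 mol
n(O2) = PV/RT = (0.627 × 15.8) / (0.08206 × 376) = 0.3211 mol
For 0.1519 mol H2S, stoichiometry requires (3/2) × 0.1519 = 0.2278 mol O2; 0.3211 mol is available, so H2S is limiting.
n(SO2) = (2/2) × 0.1519 = 0.1519 mol
V(SO2) = nRT/P = 0.1519 × 0.08206 × 530.15 / 6.65 = 0.9937 L

0.994 L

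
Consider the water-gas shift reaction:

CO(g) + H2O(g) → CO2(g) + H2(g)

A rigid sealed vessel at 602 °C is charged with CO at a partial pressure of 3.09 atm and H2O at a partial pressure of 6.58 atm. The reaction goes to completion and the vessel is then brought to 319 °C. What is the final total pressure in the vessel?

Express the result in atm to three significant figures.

With V and T fixed, P_i ∝ n_i, so the mole ratios apply directly to partial pressures at 602 °C.
P(H2O) required for 3.09 atm of CO = (1/1) × 3.09 = 3.090 atm; available 6.58 atm, so CO is limiting.
P(H2O) remaining = 6.58 − (1/1) × 3.09 = 3.490 atm
P(gaseous products) = (1+1)/1 × 3.09 = 6.180 atm
P_total at 602 °C = 3.490 + 6.180 = 9.670 atm
Scaling to 319 °C: P = 9.670 × 592.15/875.15 = 6.543 atm

6.54 atm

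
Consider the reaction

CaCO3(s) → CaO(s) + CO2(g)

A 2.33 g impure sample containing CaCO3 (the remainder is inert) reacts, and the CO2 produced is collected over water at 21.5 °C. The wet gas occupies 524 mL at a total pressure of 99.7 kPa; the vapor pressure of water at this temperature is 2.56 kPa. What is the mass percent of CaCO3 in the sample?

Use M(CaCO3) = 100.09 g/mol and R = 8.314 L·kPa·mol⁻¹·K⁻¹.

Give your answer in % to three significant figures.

P(CO2) = 99.7 − 2.56 = 97.14 kPa
n(CO2) = PV/RT = (97.14 × 0.5240) / (8.314 × 294.65) = 0.02078 mol
n(CaCO3) = (1/1) × 0.02078 = 0.02078 mol
m(CaCO3) = 0.02078 × 100.09 = 2.080 g
%CaCO3 = 2.080 / 2.33 × 100 = 89.27%

89.3 %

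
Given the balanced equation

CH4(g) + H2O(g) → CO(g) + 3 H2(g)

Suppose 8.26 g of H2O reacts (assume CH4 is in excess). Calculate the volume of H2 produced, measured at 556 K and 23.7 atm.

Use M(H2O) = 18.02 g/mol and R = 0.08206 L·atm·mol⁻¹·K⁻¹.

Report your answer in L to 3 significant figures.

n(H2O) = 8.260 / 18.02 = 0.4584 mol
n(H2) = (3/1) × 0.4584 = 1.375 mol
V = nRT/P = 1.375 × 0.08206 × 556 / 23.7 = 2.647 L

2.65 L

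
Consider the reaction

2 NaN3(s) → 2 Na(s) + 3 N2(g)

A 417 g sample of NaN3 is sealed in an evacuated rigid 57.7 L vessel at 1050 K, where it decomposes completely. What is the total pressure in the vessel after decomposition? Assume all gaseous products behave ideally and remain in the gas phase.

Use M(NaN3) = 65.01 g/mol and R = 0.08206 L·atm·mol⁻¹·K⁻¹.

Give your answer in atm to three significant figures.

n(NaN3) = 417 / 65.01 = 6.414 mol
n(gas produced) = (3/2) × 6.414 = 9.621 mol
P = nRT/V = 9.621 × 0.08206 × 1050 / 57.7 = 14.37 atm

14.4 atm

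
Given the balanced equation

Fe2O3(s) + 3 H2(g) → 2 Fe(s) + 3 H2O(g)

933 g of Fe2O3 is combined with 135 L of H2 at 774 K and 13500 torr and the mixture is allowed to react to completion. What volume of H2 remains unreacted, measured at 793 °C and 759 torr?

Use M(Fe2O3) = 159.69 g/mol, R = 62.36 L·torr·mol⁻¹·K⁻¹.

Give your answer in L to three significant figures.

n(Fe2O3) = 933 / 159.69 = 5.843 mol
n(H2) = PV/RT = (13500 × 135) / (62.36 × 774) = 37.76 mol
For 5.843 mol Fe2O3, stoichiometry requires (3/1) × 5.843 = 17.53 mol H2; 37.76 mol is available, so Fe2O3 is limiting.
n(H2) consumed = (3/1) × 5.843 = 17.53 mol; remaining = 37.76 − 17.53 = 20.23 mol
V(H2) = nRT/P = 20.23 × 62.36 × 1066.15 / 759 = 1772 L

1770 L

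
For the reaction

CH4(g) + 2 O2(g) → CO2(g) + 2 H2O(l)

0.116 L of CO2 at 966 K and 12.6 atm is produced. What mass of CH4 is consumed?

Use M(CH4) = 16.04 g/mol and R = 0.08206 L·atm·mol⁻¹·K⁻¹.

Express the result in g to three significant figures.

0.296 g

n(CO2) = PV/RT = (12.6 × 0.116) / (0.08206 × 966) = 0.01844 mol
n(CH4) = (1/1) × 0.01844 = 0.01844 mol
m(CH4) = 0.01844 × 16.04 = 0.2958 g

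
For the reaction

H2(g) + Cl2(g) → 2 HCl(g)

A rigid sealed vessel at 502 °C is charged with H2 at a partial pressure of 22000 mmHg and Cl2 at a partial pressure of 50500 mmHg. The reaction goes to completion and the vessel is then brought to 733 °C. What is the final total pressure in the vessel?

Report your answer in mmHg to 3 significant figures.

Because the vessel is rigid and T is held at 502 °C, work the stoichiometry in partial pressures (P_i = n_iRT/V).
P(Cl2) required for 22000 mmHg of H2 = (1/1) × 22000 = 22000 mmHg; available 50500 mmHg, so H2 is limiting.
P(Cl2) remaining = 50500 − (1/1) × 22000 = 28500 mmHg
P(gaseous products) = (2)/1 × 22000 = 44000 mmHg
P_total at 502 °C = 28500 + 44000 = 72500 mmHg
Scaling to 733 °C: P = 72500 × 1006.15/775.15 = 94110 mmHg

94100 mmHg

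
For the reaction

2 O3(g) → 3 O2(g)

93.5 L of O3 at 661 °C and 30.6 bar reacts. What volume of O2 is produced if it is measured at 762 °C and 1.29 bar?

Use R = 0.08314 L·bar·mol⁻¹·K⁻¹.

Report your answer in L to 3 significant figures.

3690 L

n(O3) = PV/RT = (30.6 × 93.5) / (0.08314 × 934.15) = 36.84 mol
n(O2) = (3/2) × 36.84 = 55.26 mol
V = nRT/P = 55.26 × 0.08314 × 1035.15 / 1.29 = 3687 L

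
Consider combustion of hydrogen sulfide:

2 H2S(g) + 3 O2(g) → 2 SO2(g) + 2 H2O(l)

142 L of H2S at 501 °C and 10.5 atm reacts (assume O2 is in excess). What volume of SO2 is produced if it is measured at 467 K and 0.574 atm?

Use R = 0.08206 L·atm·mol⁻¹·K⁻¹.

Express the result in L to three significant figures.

n(H2S) = PV/RT = (10.5 × 142) / (0.08206 × 774.15) = 23.47 mol
n(SO2) = (2/2) × 23.47 = 23.47 mol
V = nRT/P = 23.47 × 0.08206 × 467 / 0.574 = 1567 L

1570 L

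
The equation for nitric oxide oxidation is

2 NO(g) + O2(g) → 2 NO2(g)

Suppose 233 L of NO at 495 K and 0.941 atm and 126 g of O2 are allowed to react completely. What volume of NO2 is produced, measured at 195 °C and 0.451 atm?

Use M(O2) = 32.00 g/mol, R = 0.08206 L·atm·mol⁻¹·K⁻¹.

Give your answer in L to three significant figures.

n(NO) = PV/RT = (0.941 × 233) / (0.08206 × 495) = 5.398 mol
n(O2) = 126 / 32.00 = 3.938 mol
For 5.398 mol NO, stoichiometry requires (1/2) × 5.398 = 2.699 mol O2; 3.938 mol is available, so NO is limiting.
n(NO2) = (2/2) × 5.398 = 5.398 mol
V(NO2) = nRT/P = 5.398 × 0.08206 × 468.15 / 0.451 = 459.8 L

460 L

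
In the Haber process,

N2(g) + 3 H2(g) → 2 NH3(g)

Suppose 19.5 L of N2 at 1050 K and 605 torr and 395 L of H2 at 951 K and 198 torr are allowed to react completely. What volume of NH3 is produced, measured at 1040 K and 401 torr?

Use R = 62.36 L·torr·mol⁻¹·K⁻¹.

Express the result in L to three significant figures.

n(N2) = PV/RT = (605 × 19.5) / (62.36 × 1050) = 0.1802 mol
n(H2) = PV/RT = (198 × 395) / (62.36 × 951) = 1.319 mol
For 0.1802 mol N2, stoichiometry requires (3/1) × 0.1802 = 0.5406 mol H2; 1.319 mol is available, so N2 is limiting.
n(NH3) = (2/1) × 0.1802 = 0.3604 mol
V(NH3) = nRT/P = 0.3604 × 62.36 × 1040 / 401 = 58.29 L

58.3 L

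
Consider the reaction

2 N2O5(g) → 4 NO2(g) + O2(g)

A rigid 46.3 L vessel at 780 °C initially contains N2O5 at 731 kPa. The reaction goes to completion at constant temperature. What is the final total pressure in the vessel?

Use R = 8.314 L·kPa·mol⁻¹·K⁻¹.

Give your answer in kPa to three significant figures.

1830 kPa

At constant T and V, P ∝ n(gas): 2 mol gas → 5 mol gas.
P_final = (5/2) × 731 = 1828 kPa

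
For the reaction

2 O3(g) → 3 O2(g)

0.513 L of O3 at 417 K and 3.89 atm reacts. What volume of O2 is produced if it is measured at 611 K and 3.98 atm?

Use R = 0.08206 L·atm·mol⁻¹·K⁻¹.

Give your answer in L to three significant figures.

1.10 L

n(O3) = PV/RT = (3.89 × 0.513) / (0.08206 × 417) = 0.05832 mol
n(O2) = (3/2) × 0.05832 = 0.08748 mol
V = nRT/P = 0.08748 × 0.08206 × 611 / 3.98 = 1.102 L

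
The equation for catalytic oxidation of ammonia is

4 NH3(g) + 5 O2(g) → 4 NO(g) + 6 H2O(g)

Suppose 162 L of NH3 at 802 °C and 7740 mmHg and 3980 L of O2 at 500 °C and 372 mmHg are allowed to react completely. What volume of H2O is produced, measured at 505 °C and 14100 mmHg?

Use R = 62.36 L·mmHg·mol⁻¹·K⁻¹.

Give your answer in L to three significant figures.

n(NH3) = PV/RT = (7740 × 162) / (62.36 × 1075.15) = 18.70 mol
n(O2) = PV/RT = (372 × 3980) / (62.36 × 773.15) = 30.71 mol
For 18.70 mol NH3, stoichiometry requires (5/4) × 18.70 = 23.38 mol O2; 30.71 mol is available, so NH3 is limiting.
n(H2O) = (6/4) × 18.70 = 28.05 mol
V(H2O) = nRT/P = 28.05 × 62.36 × 778.15 / 14100 = 96.53 L

96.5 L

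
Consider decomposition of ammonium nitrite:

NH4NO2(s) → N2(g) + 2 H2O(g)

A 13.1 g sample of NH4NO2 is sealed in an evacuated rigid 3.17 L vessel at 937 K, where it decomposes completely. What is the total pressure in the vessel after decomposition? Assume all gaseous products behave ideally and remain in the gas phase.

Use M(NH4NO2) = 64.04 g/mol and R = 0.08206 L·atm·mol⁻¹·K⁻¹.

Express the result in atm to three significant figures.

n(NH4NO2) = 13.1 / 64.04 = 0.2046 mol
n(gas produced) = (3/1) × 0.2046 = 0.6138 mol
P = nRT/V = 0.6138 × 0.08206 × 937 / 3.17 = 14.89 atm

14.9 atm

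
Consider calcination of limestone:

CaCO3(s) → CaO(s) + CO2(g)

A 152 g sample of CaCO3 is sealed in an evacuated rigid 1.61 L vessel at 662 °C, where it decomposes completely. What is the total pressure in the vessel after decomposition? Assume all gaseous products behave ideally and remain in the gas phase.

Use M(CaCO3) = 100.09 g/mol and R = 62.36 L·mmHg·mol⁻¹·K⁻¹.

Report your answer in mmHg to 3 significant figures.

55000 mmHg

n(CaCO3) = 152 / 100.09 = 1.519 mol
n(gas produced) = (1/1) × 1.519 = 1.519 mol
P = nRT/V = 1.519 × 62.36 × 935.15 / 1.61 = 55020 mmHg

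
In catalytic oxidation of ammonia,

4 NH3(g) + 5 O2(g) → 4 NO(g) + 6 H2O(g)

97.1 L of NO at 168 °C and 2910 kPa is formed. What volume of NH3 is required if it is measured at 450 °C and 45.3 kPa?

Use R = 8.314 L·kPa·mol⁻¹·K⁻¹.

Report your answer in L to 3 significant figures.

10200 L

n(NO) = PV/RT = (2910 × 97.1) / (8.314 × 441.15) = 77.04 mol
n(NH3) = (4/4) × 77.04 = 77.04 mol
V = nRT/P = 77.04 × 8.314 × 723.15 / 45.3 = 10220 L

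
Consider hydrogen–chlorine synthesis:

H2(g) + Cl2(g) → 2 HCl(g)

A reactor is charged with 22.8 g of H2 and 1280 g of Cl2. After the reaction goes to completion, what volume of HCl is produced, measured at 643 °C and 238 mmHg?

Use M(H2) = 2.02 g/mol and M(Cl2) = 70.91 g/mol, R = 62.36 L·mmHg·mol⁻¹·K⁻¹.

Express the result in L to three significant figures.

n(H2) = 22.8 / 2.02 = 11.29 mol
n(Cl2) = 1280 / 70.91 = 18.05 mol
For 11.29 mol H2, stoichiometry requires (1/1) × 11.29 = 11.29 mol Cl2; 18.05 mol is available, so H2 is limiting.
n(HCl) = (2/1) × 11.29 = 22.58 mol
V(HCl) = nRT/P = 22.58 × 62.36 × 916.15 / 238 = 5420 L

5420 L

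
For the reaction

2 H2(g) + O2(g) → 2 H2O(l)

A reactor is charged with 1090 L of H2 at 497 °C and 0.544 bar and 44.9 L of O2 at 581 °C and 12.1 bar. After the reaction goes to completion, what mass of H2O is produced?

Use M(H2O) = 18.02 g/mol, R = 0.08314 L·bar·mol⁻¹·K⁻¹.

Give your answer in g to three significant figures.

n(H2) = PV/RT = (0.544 × 1090) / (0.08314 × 770.15) = 9.261 mol
n(O2) = PV/RT = (12.1 × 44.9) / (0.08314 × 854.15) = 7.650 mol
For 9.261 mol H2, stoichiometry requires (1/2) × 9.261 = 4.630 mol O2; 7.650 mol is available, so H2 is limiting.
n(H2O) = (2/2) × 9.261 = 9.261 mol
m(H2O) = 9.261 × 18.02 = 166.9 g

167 g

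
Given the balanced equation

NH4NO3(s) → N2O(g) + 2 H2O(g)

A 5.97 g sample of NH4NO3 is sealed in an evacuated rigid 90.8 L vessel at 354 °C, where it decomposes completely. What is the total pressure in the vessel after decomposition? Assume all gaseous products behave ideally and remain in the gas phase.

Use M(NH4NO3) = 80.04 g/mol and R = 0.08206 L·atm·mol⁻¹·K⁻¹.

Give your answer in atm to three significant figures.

0.127 atm

n(NH4NO3) = 5.97 / 80.04 = 0.07459 mol
n(gas produced) = (3/1) × 0.07459 = 0.2238 mol
P = nRT/V = 0.2238 × 0.08206 × 627.15 / 90.8 = 0.1268 atm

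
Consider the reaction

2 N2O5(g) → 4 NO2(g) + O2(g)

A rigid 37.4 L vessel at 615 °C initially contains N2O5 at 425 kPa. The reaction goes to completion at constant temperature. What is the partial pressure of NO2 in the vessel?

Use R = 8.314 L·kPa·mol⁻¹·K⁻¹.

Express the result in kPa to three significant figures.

n(N2O5)₀ = PV/RT = (425 × 37.4) / (8.314 × 888.15) = 2.153 mol
n(NO2) = (4/2) × 2.153 = 4.306 mol
P(NO2) = nRT/V = 4.306 × 8.314 × 888.15 / 37.4 = 850.2 kPa

850 kPa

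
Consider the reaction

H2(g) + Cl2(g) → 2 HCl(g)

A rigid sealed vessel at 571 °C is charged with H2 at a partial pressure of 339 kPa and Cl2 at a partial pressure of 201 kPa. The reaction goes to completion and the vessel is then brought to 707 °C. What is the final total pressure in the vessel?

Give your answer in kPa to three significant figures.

627 kPa

At constant V, partial pressures at 571 °C are proportional to moles, so apply stoichiometry directly to pressures.
P(Cl2) required for 339 kPa of H2 = (1/1) × 339 = 339.0 kPa; available 201 kPa, so Cl2 is limiting.
P(H2) remaining = 339 − (1/1) × 201 = 138.0 kPa
P(gaseous products) = (2)/1 × 201 = 402.0 kPa
P_total at 571 °C = 138.0 + 402.0 = 540.0 kPa
Scaling to 707 °C: P = 540.0 × 980.15/844.15 = 627.0 kPa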